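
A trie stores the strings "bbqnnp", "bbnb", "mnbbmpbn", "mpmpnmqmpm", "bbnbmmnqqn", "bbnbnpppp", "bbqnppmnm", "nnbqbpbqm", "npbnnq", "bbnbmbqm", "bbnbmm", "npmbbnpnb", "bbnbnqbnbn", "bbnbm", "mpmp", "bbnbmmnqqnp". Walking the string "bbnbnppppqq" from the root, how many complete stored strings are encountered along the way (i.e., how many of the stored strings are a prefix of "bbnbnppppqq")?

Walk "bbnbnppppqq" from the root; an end-of-word marker is hit whenever a stored word is a prefix of "bbnbnppppqq".
Prefixes of the query that are stored words: "bbnb", "bbnbnpppp"
Count: 2

2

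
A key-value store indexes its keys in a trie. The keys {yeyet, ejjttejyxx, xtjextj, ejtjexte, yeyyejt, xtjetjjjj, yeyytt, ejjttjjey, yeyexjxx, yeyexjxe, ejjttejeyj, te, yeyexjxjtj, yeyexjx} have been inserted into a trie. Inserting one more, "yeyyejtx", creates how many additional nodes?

The longest prefix of "yeyyejtx" already in the trie is "yeyyejt" (length 7).
New nodes needed: |"yeyyejtx"| − 7 = 8 − 7 = 1.

1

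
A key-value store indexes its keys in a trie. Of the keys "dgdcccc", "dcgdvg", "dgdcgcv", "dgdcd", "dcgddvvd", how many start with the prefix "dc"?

2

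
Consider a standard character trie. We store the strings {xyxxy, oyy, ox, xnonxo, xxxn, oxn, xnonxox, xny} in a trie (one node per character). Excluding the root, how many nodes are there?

20

Insert word by word; a character creates a node only if that edge doesn't already exist:
  "xyxxy" → 5 new (x, y, x, x, y)
  "oyy" → 3 new (o, y, y)
  "ox" → prefix "o" already present; 1 new (x)
  "xnonxo" → prefix "x" already present; 5 new (n, o, n, x, o)
  "xxxn" → prefix "x" already present; 3 new (x, x, n)
  "oxn" → prefix "ox" already present; 1 new (n)
  "xnonxox" → prefix "xnonxo" already present; 1 new (x)
  "xny" → prefix "xn" already present; 1 new (y)
Total nodes = 5 + 3 + 1 + 5 + 3 + 1 + 1 + 1 = 20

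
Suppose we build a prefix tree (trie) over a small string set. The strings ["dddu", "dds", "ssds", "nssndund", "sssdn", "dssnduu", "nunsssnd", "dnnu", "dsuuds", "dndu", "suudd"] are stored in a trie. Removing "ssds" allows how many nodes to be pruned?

After clearing the end-marker at "ssds", prune upward until reaching a node still needed by another word.
The suffix "ds" (2 nodes) is used only by "ssds"; the node for "ss" still has the child "s", so pruning stops there.
Nodes removed: 2

2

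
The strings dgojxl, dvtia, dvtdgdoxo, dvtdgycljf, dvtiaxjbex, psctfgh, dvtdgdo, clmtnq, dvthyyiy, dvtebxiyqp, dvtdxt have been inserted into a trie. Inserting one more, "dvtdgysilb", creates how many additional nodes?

"dvtdgy" is already a path in the trie; the remaining "silb" must be added.
Each of the 4 remaining characters creates one node.

4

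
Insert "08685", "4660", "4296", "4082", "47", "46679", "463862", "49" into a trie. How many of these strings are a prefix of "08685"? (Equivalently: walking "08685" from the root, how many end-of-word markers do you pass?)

Traverse "08685" character by character; count nodes along the way that are marked as word ends.
Prefixes of the query that are stored words: "08685"
Count: 1

1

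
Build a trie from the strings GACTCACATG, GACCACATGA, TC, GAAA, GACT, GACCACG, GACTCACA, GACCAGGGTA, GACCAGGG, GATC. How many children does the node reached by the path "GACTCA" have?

Walk "GACTCA" from the root, arriving at one node.
Characters that immediately follow "GACTCA" among the stored strings: {C}.
That node has 1 child edge.

1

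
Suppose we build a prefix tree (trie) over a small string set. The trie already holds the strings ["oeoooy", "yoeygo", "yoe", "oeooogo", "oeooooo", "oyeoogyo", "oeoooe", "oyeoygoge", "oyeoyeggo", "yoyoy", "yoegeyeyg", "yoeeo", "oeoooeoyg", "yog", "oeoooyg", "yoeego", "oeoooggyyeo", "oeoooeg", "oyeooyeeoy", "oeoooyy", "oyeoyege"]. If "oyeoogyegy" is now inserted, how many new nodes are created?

3

"oyeoogy" is already a path in the trie; the remaining "egy" must be added.
Each of the 3 remaining characters creates one node.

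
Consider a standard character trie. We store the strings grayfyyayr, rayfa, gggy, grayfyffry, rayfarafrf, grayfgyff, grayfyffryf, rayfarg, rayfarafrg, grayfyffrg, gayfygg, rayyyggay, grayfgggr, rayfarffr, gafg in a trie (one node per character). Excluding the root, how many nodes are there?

55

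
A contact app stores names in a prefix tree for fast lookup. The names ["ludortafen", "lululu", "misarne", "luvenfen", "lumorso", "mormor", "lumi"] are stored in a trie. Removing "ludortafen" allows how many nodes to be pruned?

A node on "ludortafen"'s path can go only if nothing else ends at it or branches off below it.
The suffix "dortafen" (8 nodes) is used only by "ludortafen"; the node for "lu" still has the child "l", so pruning stops there.
Nodes removed: 8

8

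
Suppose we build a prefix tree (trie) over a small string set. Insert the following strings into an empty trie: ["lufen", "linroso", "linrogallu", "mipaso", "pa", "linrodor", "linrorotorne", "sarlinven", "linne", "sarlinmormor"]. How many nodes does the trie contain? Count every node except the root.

51

Count nodes per top-level branch (shared prefixes stored once):
  'l'-branch (linne, linrodor, linrogallu, linrorotorne, linroso, lufen): 28 nodes
  'm'-branch (mipaso): 6 nodes
  'p'-branch (pa): 2 nodes
  's'-branch (sarlinmormor, sarlinven): 15 nodes
Sum: 51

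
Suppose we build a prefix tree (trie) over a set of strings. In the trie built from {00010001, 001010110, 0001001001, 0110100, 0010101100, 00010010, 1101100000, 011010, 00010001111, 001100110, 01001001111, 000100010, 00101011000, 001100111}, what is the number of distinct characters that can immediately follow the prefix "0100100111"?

Follow the path "0100100111" to its node, then look at its outgoing edges.
Characters that immediately follow "0100100111" among the stored strings: {1}.
That node has 1 child edge.

1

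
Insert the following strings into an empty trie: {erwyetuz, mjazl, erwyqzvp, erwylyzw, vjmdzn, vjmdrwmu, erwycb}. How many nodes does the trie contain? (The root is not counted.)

Insert word by word; a character creates a node only if that edge doesn't already exist:
  "erwyetuz" → 8 new (e, r, w, y, e, t, u, z)
  "mjazl" → 5 new (m, j, a, z, l)
  "erwyqzvp" → prefix "erwy" already present; 4 new (q, z, v, p)
  "erwylyzw" → prefix "erwy" already present; 4 new (l, y, z, w)
  "vjmdzn" → 6 new (v, j, m, d, z, n)
  "vjmdrwmu" → prefix "vjmd" already present; 4 new (r, w, m, u)
  "erwycb" → prefix "erwy" already present; 2 new (c, b)
Total nodes = 8 + 5 + 4 + 4 + 6 + 4 + 2 = 33

33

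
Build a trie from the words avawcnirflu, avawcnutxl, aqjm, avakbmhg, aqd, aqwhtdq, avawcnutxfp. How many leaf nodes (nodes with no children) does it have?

7

A leaf is a node with no children — equivalently, the end of a word that is not a proper prefix of any other stored word.
Those words: "aqd", "aqjm", "aqwhtdq", "avakbmhg", "avawcnirflu", "avawcnutxfp", "avawcnutxl"
Leaf count: 7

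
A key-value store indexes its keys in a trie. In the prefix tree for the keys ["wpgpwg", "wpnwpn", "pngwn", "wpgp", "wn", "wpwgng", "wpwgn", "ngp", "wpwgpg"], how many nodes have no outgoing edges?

7

A leaf is a node with no children — equivalently, the end of a word that is not a proper prefix of any other stored word.
Those words: "ngp", "pngwn", "wn", "wpgpwg", "wpnwpn", "wpwgng", "wpwgpg"
Leaf count: 7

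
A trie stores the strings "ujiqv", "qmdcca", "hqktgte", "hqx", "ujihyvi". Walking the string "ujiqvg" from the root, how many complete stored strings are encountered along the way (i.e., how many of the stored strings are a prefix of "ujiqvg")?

1

Walk "ujiqvg" from the root; an end-of-word marker is hit whenever a stored word is a prefix of "ujiqvg".
Prefixes of the query that are stored words: "ujiqv"
Count: 1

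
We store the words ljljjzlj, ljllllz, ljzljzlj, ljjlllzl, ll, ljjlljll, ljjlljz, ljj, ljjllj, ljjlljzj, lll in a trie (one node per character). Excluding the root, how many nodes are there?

31

For each word, the new-node count is its length minus the longest prefix already in the trie:
  "ljljjzlj" → 8 new (l, j, l, j, j, z, l, j)
  "ljllllz" → prefix "ljl" already present; 4 new (l, l, l, z)
  "ljzljzlj" → prefix "lj" already present; 6 new (z, l, j, z, l, j)
  "ljjlllzl" → prefix "lj" already present; 6 new (j, l, l, l, z, l)
  "ll" → prefix "l" already present; 1 new (l)
  "ljjlljll" → prefix "ljjll" already present; 3 new (j, l, l)
  "ljjlljz" → prefix "ljjllj" already present; 1 new (z)
  "ljj" → prefix "ljj" already present; 0 new (none)
  "ljjllj" → prefix "ljjllj" already present; 0 new (none)
  "ljjlljzj" → prefix "ljjlljz" already present; 1 new (j)
  "lll" → prefix "ll" already present; 1 new (l)
Total nodes = 8 + 4 + 6 + 6 + 1 + 3 + 1 + 0 + 0 + 1 + 1 = 31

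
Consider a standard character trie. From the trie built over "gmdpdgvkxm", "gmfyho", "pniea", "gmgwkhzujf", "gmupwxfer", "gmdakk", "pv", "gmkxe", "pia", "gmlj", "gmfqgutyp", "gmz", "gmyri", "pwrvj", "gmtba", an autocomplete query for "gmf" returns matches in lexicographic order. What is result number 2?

Words with prefix "gmf", in lexicographic order: "gmfqgutyp", "gmfyho"
Position 2: gmfyho

gmfyho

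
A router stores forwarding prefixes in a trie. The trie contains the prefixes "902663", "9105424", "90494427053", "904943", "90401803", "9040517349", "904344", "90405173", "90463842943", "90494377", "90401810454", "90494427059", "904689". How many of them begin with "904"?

Traverse to the node for "904", then collect every word in that subtree.
Matches: "90401803", "90401810454", "90405173", "9040517349", "904344", "90463842943", "904689", "904943", "90494377", "90494427053", "90494427059"
Count: 11

11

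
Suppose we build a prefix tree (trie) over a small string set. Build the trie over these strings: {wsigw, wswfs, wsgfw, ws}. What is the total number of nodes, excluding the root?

11

Trie structure (* marks end of a word):
(root)
└─ w
   └─ s *
      ├─ g
      │  └─ f
      │     └─ w *
      ├─ i
      │  └─ g
      │     └─ w *
      └─ w
         └─ f
            └─ s *
Counting every labelled node above: 11.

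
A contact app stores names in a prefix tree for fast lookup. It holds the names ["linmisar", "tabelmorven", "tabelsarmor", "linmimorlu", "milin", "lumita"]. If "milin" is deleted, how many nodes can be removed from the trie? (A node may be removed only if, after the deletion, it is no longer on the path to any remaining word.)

A node on "milin"'s path can go only if nothing else ends at it or branches off below it.
No other word shares any prefix with "milin", so all 5 of its nodes go.
Nodes removed: 5

5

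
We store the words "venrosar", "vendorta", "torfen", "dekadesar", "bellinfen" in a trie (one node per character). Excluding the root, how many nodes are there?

37

Trie structure (* marks end of a word):
(root)
├─ b
│  └─ e
│     └─ l
│        └─ l
│           └─ i
│              └─ n
│                 └─ f
│                    └─ e
│                       └─ n *
├─ d
│  └─ e
│     └─ k
│        └─ a
│           └─ d
│              └─ e
│                 └─ s
│                    └─ a
│                       └─ r *
├─ t
│  └─ o
│     └─ r
│        └─ f
│           └─ e
│              └─ n *
└─ v
   └─ e
      └─ n
         ├─ d
         │  └─ o
         │     └─ r
         │        └─ t
         │           └─ a *
         └─ r
            └─ o
               └─ s
                  └─ a
                     └─ r *
Counting every labelled node above: 37.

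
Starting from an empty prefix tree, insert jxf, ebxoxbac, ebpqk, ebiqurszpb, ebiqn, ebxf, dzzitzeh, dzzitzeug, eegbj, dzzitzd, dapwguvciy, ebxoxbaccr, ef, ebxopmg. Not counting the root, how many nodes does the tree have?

54

Count nodes per top-level branch (shared prefixes stored once):
  'd'-branch (dapwguvciy, dzzitzd, dzzitzeh, dzzitzeug): 20 nodes
  'e'-branch (ebiqn, ebiqurszpb, ebpqk, ebxf, ebxopmg, ebxoxbac, ebxoxbaccr, eegbj, ef): 31 nodes
  'j'-branch (jxf): 3 nodes
Sum: 54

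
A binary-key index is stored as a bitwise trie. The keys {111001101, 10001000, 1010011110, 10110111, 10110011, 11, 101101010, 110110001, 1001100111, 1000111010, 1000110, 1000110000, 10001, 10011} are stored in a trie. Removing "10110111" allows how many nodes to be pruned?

After clearing the end-marker at "10110111", prune upward until reaching a node still needed by another word.
The suffix "11" (2 nodes) is used only by "10110111"; the node for "101101" still has the child "0", so pruning stops there.
Nodes removed: 2

2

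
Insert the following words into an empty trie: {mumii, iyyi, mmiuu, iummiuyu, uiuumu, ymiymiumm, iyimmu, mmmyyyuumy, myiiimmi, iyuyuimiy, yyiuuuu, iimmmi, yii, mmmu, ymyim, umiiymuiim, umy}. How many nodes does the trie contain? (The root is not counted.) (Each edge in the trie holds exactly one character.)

88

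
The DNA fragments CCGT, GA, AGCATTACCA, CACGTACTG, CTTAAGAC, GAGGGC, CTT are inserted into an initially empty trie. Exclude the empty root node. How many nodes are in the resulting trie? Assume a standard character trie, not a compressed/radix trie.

35

Trace insertions, counting only characters that open a new branch:
  "CCGT" → 4 new (C, C, G, T)
  "GA" → 2 new (G, A)
  "AGCATTACCA" → 10 new (A, G, C, A, T, T, A, C, C, A)
  "CACGTACTG" → prefix "C" already present; 8 new (A, C, G, T, A, C, T, G)
  "CTTAAGAC" → prefix "C" already present; 7 new (T, T, A, A, G, A, C)
  "GAGGGC" → prefix "GA" already present; 4 new (G, G, G, C)
  "CTT" → prefix "CTT" already present; 0 new (none)
Total nodes = 4 + 2 + 10 + 8 + 7 + 4 + 0 = 35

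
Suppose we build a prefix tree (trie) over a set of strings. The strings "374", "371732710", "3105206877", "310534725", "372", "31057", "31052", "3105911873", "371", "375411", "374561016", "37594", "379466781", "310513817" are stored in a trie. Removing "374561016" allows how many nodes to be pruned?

6

After clearing the end-marker at "374561016", prune upward until reaching a node still needed by another word.
The suffix "561016" (6 nodes) is used only by "374561016"; "374" is itself a stored word, so pruning stops there.
Nodes removed: 6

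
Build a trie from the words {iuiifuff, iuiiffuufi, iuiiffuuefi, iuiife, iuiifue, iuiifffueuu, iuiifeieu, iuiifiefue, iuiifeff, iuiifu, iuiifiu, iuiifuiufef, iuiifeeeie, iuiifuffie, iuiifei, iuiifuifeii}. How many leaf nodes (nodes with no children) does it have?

A leaf is a node with no children — equivalently, the end of a word that is not a proper prefix of any other stored word.
Those words: "iuiifeeeie", "iuiifeff", "iuiifeieu", "iuiifffueuu", "iuiiffuuefi", "iuiiffuufi", "iuiifiefue", "iuiifiu", "iuiifue", "iuiifuffie", "iuiifuifeii", "iuiifuiufef"
Leaf count: 12

12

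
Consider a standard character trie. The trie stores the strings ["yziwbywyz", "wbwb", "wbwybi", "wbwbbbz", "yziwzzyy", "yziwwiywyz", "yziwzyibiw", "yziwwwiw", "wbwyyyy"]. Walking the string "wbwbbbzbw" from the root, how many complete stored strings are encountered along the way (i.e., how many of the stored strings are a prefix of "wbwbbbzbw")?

2

Check each prefix of "wbwbbbzbw" against the stored set — each match is an end-marker on the path.
Prefixes of the query that are stored words: "wbwb", "wbwbbbz"
Count: 2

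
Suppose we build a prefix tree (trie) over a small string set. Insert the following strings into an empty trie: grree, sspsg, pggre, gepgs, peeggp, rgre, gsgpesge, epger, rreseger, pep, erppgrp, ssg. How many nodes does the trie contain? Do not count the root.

55

Trace insertions, counting only characters that open a new branch:
  "grree" → 5 new (g, r, r, e, e)
  "sspsg" → 5 new (s, s, p, s, g)
  "pggre" → 5 new (p, g, g, r, e)
  "gepgs" → prefix "g" already present; 4 new (e, p, g, s)
  "peeggp" → prefix "p" already present; 5 new (e, e, g, g, p)
  "rgre" → 4 new (r, g, r, e)
  "gsgpesge" → prefix "g" already present; 7 new (s, g, p, e, s, g, e)
  "epger" → 5 new (e, p, g, e, r)
  "rreseger" → prefix "r" already present; 7 new (r, e, s, e, g, e, r)
  "pep" → prefix "pe" already present; 1 new (p)
  "erppgrp" → prefix "e" already present; 6 new (r, p, p, g, r, p)
  "ssg" → prefix "ss" already present; 1 new (g)
Total nodes = 5 + 5 + 5 + 4 + 5 + 4 + 7 + 5 + 7 + 1 + 6 + 1 = 55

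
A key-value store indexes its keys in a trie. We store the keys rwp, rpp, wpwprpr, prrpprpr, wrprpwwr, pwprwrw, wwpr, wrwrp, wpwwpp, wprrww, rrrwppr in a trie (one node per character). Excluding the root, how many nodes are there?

Insert word by word; a character creates a node only if that edge doesn't already exist:
  "rwp" → 3 new (r, w, p)
  "rpp" → prefix "r" already present; 2 new (p, p)
  "wpwprpr" → 7 new (w, p, w, p, r, p, r)
  "prrpprpr" → 8 new (p, r, r, p, p, r, p, r)
  "wrprpwwr" → prefix "w" already present; 7 new (r, p, r, p, w, w, r)
  "pwprwrw" → prefix "p" already present; 6 new (w, p, r, w, r, w)
  "wwpr" → prefix "w" already present; 3 new (w, p, r)
  "wrwrp" → prefix "wr" already present; 3 new (w, r, p)
  "wpwwpp" → prefix "wpw" already present; 3 new (w, p, p)
  "wprrww" → prefix "wp" already present; 4 new (r, r, w, w)
  "rrrwppr" → prefix "r" already present; 6 new (r, r, w, p, p, r)
Total nodes = 3 + 2 + 7 + 8 + 7 + 6 + 3 + 3 + 3 + 4 + 6 = 52

52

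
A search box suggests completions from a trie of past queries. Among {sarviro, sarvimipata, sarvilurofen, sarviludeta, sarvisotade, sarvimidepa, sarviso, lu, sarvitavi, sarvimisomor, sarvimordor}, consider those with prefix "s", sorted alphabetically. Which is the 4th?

Filter for "s…" and sort: "sarviludeta", "sarvilurofen", "sarvimidepa", "sarvimipata", "sarvimisomor", "sarvimordor", "sarviro", "sarviso", "sarvisotade", "sarvitavi"
The 4th is sarvimipata.

sarvimipata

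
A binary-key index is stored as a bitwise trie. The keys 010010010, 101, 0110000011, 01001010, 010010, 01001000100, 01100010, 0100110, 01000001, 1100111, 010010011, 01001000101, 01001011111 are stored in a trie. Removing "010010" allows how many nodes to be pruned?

After clearing the end-marker at "010010", prune upward until reaching a node still needed by another word.
Every node on "010010" is still needed (e.g. by "010010010"), so nothing is freed.
Nodes removed: 0

0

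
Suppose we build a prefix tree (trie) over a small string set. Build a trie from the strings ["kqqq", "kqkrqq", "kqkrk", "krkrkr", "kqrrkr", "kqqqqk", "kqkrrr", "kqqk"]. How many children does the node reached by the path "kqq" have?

2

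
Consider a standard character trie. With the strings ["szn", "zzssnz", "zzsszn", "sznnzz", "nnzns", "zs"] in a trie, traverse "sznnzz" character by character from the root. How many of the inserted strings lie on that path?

2

Walk "sznnzz" from the root; an end-of-word marker is hit whenever a stored word is a prefix of "sznnzz".
Prefixes of the query that are stored words: "szn", "sznnzz"
Count: 2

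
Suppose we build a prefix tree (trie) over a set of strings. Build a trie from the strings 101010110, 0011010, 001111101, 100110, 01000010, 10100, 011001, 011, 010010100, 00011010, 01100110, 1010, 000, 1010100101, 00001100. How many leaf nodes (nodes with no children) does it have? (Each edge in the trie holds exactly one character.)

Leaves are exactly the stored words that no other stored word extends.
Those words: "00001100", "00011010", "0011010", "001111101", "01000010", "010010100", "01100110", "100110", "10100", "1010100101", "101010110"
Leaf count: 11

11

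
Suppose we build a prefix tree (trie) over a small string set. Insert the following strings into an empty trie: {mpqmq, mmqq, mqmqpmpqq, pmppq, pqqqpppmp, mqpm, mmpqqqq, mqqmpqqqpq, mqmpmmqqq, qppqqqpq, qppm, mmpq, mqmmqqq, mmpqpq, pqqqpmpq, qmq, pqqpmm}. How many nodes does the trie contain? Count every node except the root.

Trace insertions, counting only characters that open a new branch:
  "mpqmq" → 5 new (m, p, q, m, q)
  "mmqq" → prefix "m" already present; 3 new (m, q, q)
  "mqmqpmpqq" → prefix "m" already present; 8 new (q, m, q, p, m, p, q, q)
  "pmppq" → 5 new (p, m, p, p, q)
  "pqqqpppmp" → prefix "p" already present; 8 new (q, q, q, p, p, p, m, p)
  "mqpm" → prefix "mq" already present; 2 new (p, m)
  "mmpqqqq" → prefix "mm" already present; 5 new (p, q, q, q, q)
  "mqqmpqqqpq" → prefix "mq" already present; 8 new (q, m, p, q, q, q, p, q)
  "mqmpmmqqq" → prefix "mqm" already present; 6 new (p, m, m, q, q, q)
  "qppqqqpq" → 8 new (q, p, p, q, q, q, p, q)
  "qppm" → prefix "qpp" already present; 1 new (m)
  "mmpq" → prefix "mmpq" already present; 0 new (none)
  "mqmmqqq" → prefix "mqm" already present; 4 new (m, q, q, q)
  "mmpqpq" → prefix "mmpq" already present; 2 new (p, q)
  "pqqqpmpq" → prefix "pqqqp" already present; 3 new (m, p, q)
  "qmq" → prefix "q" already present; 2 new (m, q)
  "pqqpmm" → prefix "pqq" already present; 3 new (p, m, m)
Total nodes = 5 + 3 + 8 + 5 + 8 + 2 + 5 + 8 + 6 + 8 + 1 + 0 + 4 + 2 + 3 + 2 + 3 = 73

73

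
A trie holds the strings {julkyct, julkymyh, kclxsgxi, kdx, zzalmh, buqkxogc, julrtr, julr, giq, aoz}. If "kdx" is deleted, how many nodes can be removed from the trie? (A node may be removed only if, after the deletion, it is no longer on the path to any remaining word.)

2

Walk "kdx" from the leaf back toward the root, removing each node that no remaining word uses.
The suffix "dx" (2 nodes) is used only by "kdx"; the node for "k" still has the child "c", so pruning stops there.
Nodes removed: 2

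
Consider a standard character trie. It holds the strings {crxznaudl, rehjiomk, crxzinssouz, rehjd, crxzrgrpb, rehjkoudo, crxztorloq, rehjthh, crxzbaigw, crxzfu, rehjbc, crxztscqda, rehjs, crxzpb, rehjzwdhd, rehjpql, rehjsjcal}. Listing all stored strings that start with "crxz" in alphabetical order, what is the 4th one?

crxznaudl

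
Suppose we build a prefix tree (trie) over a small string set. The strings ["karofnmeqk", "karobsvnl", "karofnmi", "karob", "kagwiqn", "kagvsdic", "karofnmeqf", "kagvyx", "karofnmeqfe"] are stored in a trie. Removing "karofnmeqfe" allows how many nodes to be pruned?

1

Walk "karofnmeqfe" from the leaf back toward the root, removing each node that no remaining word uses.
The suffix "e" (1 node) is used only by "karofnmeqfe"; "karofnmeqf" is itself a stored word, so pruning stops there.
Nodes removed: 1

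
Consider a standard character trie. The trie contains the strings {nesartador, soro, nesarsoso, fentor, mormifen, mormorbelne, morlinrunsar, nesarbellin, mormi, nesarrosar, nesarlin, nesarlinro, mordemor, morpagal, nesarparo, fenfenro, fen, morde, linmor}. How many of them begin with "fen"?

Traverse to the node for "fen", then collect every word in that subtree.
Words under "fen": fen, fenfenro, fentor
Count: 3

3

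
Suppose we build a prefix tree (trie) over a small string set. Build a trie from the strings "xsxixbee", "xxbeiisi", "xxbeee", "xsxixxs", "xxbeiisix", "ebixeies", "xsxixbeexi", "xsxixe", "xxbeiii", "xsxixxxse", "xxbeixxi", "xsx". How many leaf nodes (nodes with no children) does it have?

Leaves are exactly the stored words that no other stored word extends.
Those words: "ebixeies", "xsxixbeexi", "xsxixe", "xsxixxs", "xsxixxxse", "xxbeee", "xxbeiii", "xxbeiisix", "xxbeixxi"
Leaf count: 9

9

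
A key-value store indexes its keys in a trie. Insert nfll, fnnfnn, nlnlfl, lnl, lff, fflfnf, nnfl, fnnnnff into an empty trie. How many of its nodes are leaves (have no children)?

8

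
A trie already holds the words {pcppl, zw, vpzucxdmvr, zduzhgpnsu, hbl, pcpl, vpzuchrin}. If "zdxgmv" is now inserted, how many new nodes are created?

4

"zd" is already a path in the trie; the remaining "xgmv" must be added.
So 6 − 2 = 4 new nodes.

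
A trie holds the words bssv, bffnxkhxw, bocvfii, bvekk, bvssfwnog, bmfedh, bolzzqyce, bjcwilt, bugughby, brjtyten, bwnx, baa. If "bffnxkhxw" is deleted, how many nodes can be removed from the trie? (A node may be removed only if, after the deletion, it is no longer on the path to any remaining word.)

8

After clearing the end-marker at "bffnxkhxw", prune upward until reaching a node still needed by another word.
The suffix "ffnxkhxw" (8 nodes) is used only by "bffnxkhxw"; the node for "b" still has the child "s", so pruning stops there.
Nodes removed: 8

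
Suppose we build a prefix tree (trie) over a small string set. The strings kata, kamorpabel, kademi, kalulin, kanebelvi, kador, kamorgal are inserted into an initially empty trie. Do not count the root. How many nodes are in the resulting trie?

33

Trie structure (* marks end of a word):
(root)
└─ k
   └─ a
      ├─ d
      │  ├─ e
      │  │  └─ m
      │  │     └─ i *
      │  └─ o
      │     └─ r *
      ├─ l
      │  └─ u
      │     └─ l
      │        └─ i
      │           └─ n *
      ├─ m
      │  └─ o
      │     └─ r
      │        ├─ g
      │        │  └─ a
      │        │     └─ l *
      │        └─ p
      │           └─ a
      │              └─ b
      │                 └─ e
      │                    └─ l *
      ├─ n
      │  └─ e
      │     └─ b
      │        └─ e
      │           └─ l
      │              └─ v
      │                 └─ i *
      └─ t
         └─ a *
Counting every labelled node above: 33.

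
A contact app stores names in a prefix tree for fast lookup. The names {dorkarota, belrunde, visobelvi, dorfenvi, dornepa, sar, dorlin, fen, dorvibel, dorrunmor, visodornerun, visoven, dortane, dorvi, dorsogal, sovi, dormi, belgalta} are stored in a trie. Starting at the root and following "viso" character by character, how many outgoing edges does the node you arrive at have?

Follow the path "viso" to its node, then look at its outgoing edges.
Characters that immediately follow "viso" among the stored strings: {b, d, v}.
That node has 3 child edges.

3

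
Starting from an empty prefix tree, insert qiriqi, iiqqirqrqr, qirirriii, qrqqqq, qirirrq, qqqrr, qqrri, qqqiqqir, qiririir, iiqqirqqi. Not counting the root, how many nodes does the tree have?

Trace insertions, counting only characters that open a new branch:
  "qiriqi" → 6 new (q, i, r, i, q, i)
  "iiqqirqrqr" → 10 new (i, i, q, q, i, r, q, r, q, r)
  "qirirriii" → prefix "qiri" already present; 5 new (r, r, i, i, i)
  "qrqqqq" → prefix "q" already present; 5 new (r, q, q, q, q)
  "qirirrq" → prefix "qirirr" already present; 1 new (q)
  "qqqrr" → prefix "q" already present; 4 new (q, q, r, r)
  "qqrri" → prefix "qq" already present; 3 new (r, r, i)
  "qqqiqqir" → prefix "qqq" already present; 5 new (i, q, q, i, r)
  "qiririir" → prefix "qirir" already present; 3 new (i, i, r)
  "iiqqirqqi" → prefix "iiqqirq" already present; 2 new (q, i)
Total nodes = 6 + 10 + 5 + 5 + 1 + 4 + 3 + 5 + 3 + 2 = 44

44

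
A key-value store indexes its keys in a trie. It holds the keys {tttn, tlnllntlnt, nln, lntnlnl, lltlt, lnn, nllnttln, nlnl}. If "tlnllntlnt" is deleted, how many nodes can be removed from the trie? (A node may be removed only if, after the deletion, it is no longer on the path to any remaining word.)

9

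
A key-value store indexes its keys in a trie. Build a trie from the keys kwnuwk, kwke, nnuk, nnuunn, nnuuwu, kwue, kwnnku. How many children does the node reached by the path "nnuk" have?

0

Walk "nnuk" from the root, arriving at one node.
No stored string extends past "nnuk".
That node has 0 child edges.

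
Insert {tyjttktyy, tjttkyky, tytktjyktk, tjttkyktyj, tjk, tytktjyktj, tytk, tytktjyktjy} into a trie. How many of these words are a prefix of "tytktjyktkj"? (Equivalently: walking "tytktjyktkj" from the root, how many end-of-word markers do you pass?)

2

Traverse "tytktjyktkj" character by character; count nodes along the way that are marked as word ends.
Prefixes of the query that are stored words: "tytk", "tytktjyktk"
Count: 2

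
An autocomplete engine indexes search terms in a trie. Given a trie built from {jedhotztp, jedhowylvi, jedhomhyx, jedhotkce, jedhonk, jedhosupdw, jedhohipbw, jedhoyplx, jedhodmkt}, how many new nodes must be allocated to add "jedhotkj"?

"jedhotk" is already a path in the trie; the remaining "j" must be added.
Each of the 1 remaining characters creates one node.

1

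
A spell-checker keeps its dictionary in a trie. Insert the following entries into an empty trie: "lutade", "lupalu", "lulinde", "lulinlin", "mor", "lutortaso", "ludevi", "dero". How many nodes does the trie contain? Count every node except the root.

35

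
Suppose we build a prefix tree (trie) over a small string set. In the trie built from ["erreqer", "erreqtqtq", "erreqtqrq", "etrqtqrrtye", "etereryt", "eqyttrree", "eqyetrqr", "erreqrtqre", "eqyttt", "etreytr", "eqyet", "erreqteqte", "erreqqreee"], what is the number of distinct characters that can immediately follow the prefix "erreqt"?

2

Walk "erreqt" from the root, arriving at one node.
Distinct next characters after "erreqt": e, q.
That node has 2 child edges.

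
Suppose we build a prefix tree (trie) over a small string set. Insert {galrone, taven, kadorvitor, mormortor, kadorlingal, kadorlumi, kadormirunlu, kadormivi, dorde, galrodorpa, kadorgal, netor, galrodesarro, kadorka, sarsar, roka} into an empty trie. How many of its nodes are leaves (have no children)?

A leaf is a node with no children — equivalently, the end of a word that is not a proper prefix of any other stored word.
Those words: "dorde", "galrodesarro", "galrodorpa", "galrone", "kadorgal", "kadorka", "kadorlingal", "kadorlumi", "kadormirunlu", "kadormivi", "kadorvitor", "mormortor", "netor", "roka", "sarsar", "taven"
Leaf count: 16

16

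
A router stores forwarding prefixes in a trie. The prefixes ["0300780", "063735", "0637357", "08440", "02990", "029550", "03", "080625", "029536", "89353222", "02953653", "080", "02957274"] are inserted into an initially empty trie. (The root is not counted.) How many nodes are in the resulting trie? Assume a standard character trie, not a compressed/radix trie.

For each word, the new-node count is its length minus the longest prefix already in the trie:
  "0300780" → 7 new (0, 3, 0, 0, 7, 8, 0)
  "063735" → prefix "0" already present; 5 new (6, 3, 7, 3, 5)
  "0637357" → prefix "063735" already present; 1 new (7)
  "08440" → prefix "0" already present; 4 new (8, 4, 4, 0)
  "02990" → prefix "0" already present; 4 new (2, 9, 9, 0)
  "029550" → prefix "029" already present; 3 new (5, 5, 0)
  "03" → prefix "03" already present; 0 new (none)
  "080625" → prefix "08" already present; 4 new (0, 6, 2, 5)
  "029536" → prefix "0295" already present; 2 new (3, 6)
  "89353222" → 8 new (8, 9, 3, 5, 3, 2, 2, 2)
  "02953653" → prefix "029536" already present; 2 new (5, 3)
  "080" → prefix "080" already present; 0 new (none)
  "02957274" → prefix "0295" already present; 4 new (7, 2, 7, 4)
Total nodes = 7 + 5 + 1 + 4 + 4 + 3 + 0 + 4 + 2 + 8 + 2 + 0 + 4 = 44

44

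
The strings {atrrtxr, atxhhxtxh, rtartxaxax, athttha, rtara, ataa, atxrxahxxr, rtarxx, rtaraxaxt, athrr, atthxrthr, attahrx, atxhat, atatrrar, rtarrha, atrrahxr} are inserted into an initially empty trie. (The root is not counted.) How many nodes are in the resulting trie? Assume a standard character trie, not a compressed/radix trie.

Count nodes per top-level branch (shared prefixes stored once):
  'a'-branch (ataa, atatrrar, athrr, athttha, atrrahxr, atrrtxr, attahrx, atthxrthr, atxhat, atxhhxtxh, atxrxahxxr): 52 nodes
  'r'-branch (rtara, rtaraxaxt, rtarrha, rtartxaxax, rtarxx): 20 nodes
Sum: 72

72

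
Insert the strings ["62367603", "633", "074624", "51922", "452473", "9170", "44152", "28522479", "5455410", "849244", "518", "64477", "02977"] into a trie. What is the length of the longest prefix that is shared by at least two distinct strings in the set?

2

Look for the deepest trie node that still has at least two words in its subtree.
e.g. "518" and "51922" share the prefix "51" of length 2; no pair shares a longer one.
Longest shared-prefix length: 2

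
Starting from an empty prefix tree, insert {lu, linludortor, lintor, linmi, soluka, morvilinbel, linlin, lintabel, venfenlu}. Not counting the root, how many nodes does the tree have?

48

For each word, the new-node count is its length minus the longest prefix already in the trie:
  "lu" → 2 new (l, u)
  "linludortor" → prefix "l" already present; 10 new (i, n, l, u, d, o, r, t, o, r)
  "lintor" → prefix "lin" already present; 3 new (t, o, r)
  "linmi" → prefix "lin" already present; 2 new (m, i)
  "soluka" → 6 new (s, o, l, u, k, a)
  "morvilinbel" → 11 new (m, o, r, v, i, l, i, n, b, e, l)
  "linlin" → prefix "linl" already present; 2 new (i, n)
  "lintabel" → prefix "lint" already present; 4 new (a, b, e, l)
  "venfenlu" → 8 new (v, e, n, f, e, n, l, u)
Total nodes = 2 + 10 + 3 + 2 + 6 + 11 + 2 + 4 + 8 = 48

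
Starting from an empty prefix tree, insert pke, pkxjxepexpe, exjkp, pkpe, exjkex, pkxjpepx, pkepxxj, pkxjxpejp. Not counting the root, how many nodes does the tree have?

33

For each word, the new-node count is its length minus the longest prefix already in the trie:
  "pke" → 3 new (p, k, e)
  "pkxjxepexpe" → prefix "pk" already present; 9 new (x, j, x, e, p, e, x, p, e)
  "exjkp" → 5 new (e, x, j, k, p)
  "pkpe" → prefix "pk" already present; 2 new (p, e)
  "exjkex" → prefix "exjk" already present; 2 new (e, x)
  "pkxjpepx" → prefix "pkxj" already present; 4 new (p, e, p, x)
  "pkepxxj" → prefix "pke" already present; 4 new (p, x, x, j)
  "pkxjxpejp" → prefix "pkxjx" already present; 4 new (p, e, j, p)
Total nodes = 3 + 9 + 5 + 2 + 2 + 4 + 4 + 4 = 33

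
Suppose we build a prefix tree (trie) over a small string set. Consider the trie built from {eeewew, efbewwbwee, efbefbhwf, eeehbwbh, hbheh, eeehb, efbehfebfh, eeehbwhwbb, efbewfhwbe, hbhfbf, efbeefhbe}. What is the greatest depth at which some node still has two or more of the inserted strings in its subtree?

Look for the deepest trie node that still has at least two words in its subtree.
e.g. "eeehbwbh" and "eeehbwhwbb" share the prefix "eeehbw" of length 6; no pair shares a longer one.
Longest shared-prefix length: 6

6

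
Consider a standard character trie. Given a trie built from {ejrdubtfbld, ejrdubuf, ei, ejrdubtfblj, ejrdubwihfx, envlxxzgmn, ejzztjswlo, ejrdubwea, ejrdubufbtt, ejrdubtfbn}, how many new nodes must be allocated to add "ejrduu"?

Walking "ejrduu" from the root, the first 5 characters ("ejrdu") follow existing edges; "u" is the first miss.
Each of the 1 remaining characters creates one node.

1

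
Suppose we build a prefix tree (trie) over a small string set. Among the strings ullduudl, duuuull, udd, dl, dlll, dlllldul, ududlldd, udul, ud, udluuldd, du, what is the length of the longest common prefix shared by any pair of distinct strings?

The deepest shared node is where two words last agree before diverging.
"dlll" and "dlllldul" agree on "dlll" (4 characters) before diverging; nothing deeper is shared.
Longest shared-prefix length: 4

4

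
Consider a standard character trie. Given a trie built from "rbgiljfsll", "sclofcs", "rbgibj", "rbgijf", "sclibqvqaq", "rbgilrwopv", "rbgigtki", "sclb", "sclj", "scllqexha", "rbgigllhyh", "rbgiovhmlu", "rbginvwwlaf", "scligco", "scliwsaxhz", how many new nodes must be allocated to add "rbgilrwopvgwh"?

3

Walking "rbgilrwopvgwh" from the root, the first 10 characters ("rbgilrwopv") follow existing edges; "g" is the first miss.
New nodes needed: |"rbgilrwopvgwh"| − 10 = 13 − 10 = 3.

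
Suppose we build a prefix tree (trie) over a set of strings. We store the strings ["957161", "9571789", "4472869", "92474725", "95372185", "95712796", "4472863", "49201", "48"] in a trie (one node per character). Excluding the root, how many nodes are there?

39

Trie structure (* marks end of a word):
(root)
├─ 4
│  ├─ 4
│  │  └─ 7
│  │     └─ 2
│  │        └─ 8
│  │           └─ 6
│  │              ├─ 3 *
│  │              └─ 9 *
│  ├─ 8 *
│  └─ 9
│     └─ 2
│        └─ 0
│           └─ 1 *
└─ 9
   ├─ 2
   │  └─ 4
   │     └─ 7
   │        └─ 4
   │           └─ 7
   │              └─ 2
   │                 └─ 5 *
   └─ 5
      ├─ 3
      │  └─ 7
      │     └─ 2
      │        └─ 1
      │           └─ 8
      │              └─ 5 *
      └─ 7
         └─ 1
            ├─ 2
            │  └─ 7
            │     └─ 9
            │        └─ 6 *
            ├─ 6
            │  └─ 1 *
            └─ 7
               └─ 8
                  └─ 9 *
Counting every labelled node above: 39.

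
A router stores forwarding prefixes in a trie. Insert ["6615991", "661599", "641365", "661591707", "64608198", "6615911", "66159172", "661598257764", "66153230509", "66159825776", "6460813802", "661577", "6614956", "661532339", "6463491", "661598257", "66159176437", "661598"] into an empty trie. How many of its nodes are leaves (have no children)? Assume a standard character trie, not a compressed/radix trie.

Leaves are exactly the stored words that no other stored word extends.
Those words: "641365", "6460813802", "64608198", "6463491", "6614956", "66153230509", "661532339", "661577", "6615911", "661591707", "66159172", "66159176437", "661598257764", "6615991"
Leaf count: 14

14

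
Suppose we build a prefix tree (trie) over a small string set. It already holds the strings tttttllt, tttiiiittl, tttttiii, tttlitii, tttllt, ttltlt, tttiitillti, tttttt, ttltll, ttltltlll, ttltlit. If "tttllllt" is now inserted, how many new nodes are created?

The longest prefix of "tttllllt" already in the trie is "tttll" (length 5).
Each of the 3 remaining characters creates one node.

3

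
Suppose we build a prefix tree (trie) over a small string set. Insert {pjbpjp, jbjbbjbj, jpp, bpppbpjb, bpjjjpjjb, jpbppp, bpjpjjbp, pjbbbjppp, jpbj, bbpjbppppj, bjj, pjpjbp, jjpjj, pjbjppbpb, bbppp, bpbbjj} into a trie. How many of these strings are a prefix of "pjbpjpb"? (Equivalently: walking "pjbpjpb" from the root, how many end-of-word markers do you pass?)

1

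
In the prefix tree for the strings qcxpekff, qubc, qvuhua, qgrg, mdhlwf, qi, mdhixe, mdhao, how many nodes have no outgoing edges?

A leaf is a node with no children — equivalently, the end of a word that is not a proper prefix of any other stored word.
Those words: "mdhao", "mdhixe", "mdhlwf", "qcxpekff", "qgrg", "qi", "qubc", "qvuhua"
Leaf count: 8

8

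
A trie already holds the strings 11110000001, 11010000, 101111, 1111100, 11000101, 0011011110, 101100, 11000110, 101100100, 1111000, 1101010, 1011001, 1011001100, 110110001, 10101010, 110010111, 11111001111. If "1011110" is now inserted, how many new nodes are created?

Walking "1011110" from the root, the first 6 characters ("101111") follow existing edges; "0" is the first miss.
Each of the 1 remaining characters creates one node.

1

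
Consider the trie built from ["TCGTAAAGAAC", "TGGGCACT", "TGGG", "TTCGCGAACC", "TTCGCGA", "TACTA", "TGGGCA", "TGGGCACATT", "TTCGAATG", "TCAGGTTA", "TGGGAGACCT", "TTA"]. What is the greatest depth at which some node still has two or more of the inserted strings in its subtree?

7

Look for the deepest trie node that still has at least two words in its subtree.
"TGGGCACATT" and "TGGGCACT" agree on "TGGGCAC" (7 characters) before diverging; nothing deeper is shared.
Longest shared-prefix length: 7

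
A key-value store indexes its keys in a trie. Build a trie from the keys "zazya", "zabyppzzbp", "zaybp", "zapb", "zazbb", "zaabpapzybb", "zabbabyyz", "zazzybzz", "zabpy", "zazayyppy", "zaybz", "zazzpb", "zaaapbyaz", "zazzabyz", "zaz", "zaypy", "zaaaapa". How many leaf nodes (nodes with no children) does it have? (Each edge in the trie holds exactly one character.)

Leaves are exactly the stored words that no other stored word extends.
Those words: "zaaaapa", "zaaapbyaz", "zaabpapzybb", "zabbabyyz", "zabpy", "zabyppzzbp", "zapb", "zaybp", "zaybz", "zaypy", "zazayyppy", "zazbb", "zazya", "zazzabyz", "zazzpb", "zazzybzz"
Leaf count: 16

16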